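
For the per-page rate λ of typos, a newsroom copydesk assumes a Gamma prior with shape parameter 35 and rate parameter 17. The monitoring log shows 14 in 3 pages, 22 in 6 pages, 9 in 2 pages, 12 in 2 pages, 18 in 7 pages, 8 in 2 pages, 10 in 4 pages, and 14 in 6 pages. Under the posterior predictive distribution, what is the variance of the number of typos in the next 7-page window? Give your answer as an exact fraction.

1136/49

Total count: 14 + 22 + 9 + 12 + 18 + 8 + 10 + 14 = 107.
Total exposure: 3 + 6 + 2 + 2 + 7 + 2 + 4 + 6 = 32 pages.
Conjugate update: add total count to the shape and total exposure to the rate, giving Gamma(142, 49).
The posterior predictive for a window of length T is Negative Binomial with variance T·α'·(β'+T)/β'² = 7·142·56/2401 = 1136/49.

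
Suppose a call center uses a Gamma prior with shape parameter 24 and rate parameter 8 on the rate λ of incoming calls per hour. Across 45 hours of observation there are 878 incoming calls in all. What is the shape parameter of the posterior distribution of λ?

Total count 878 over total exposure 45 hours.
Gamma(α, β) with Poisson data over total exposure Σt gives posterior Gamma(α+Σx, β+Σt) = Gamma(902, 53).

902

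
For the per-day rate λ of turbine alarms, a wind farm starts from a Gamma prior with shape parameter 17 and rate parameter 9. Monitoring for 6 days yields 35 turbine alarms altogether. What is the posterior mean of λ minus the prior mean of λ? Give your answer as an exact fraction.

Total count 35 over total exposure 6 days.
Gamma(α, β) with Poisson data over total exposure Σt gives posterior Gamma(α+Σx, β+Σt) = Gamma(52, 15).
Posterior mean = 52/15 = 52/15; prior mean = 17/9 = 17/9. Difference = 52/15 − 17/9 = 71/45.

71/45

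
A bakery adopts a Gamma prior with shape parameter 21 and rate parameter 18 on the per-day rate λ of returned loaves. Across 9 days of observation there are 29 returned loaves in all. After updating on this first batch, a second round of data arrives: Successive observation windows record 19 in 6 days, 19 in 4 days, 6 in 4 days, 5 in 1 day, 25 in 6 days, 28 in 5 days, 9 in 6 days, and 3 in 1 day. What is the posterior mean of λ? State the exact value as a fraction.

41/15

Total count 29 over total exposure 9 days.
After the first batch: Gamma(21 + 29, 18 + 9) = Gamma(50, 27).
Total count: 19 + 19 + 6 + 5 + 25 + 28 + 9 + 3 = 114.
Total exposure: 6 + 4 + 4 + 1 + 6 + 5 + 6 + 1 = 33 days.
After the second batch: Gamma(50 + 114, 27 + 33) = Gamma(164, 60).
Posterior mean = α'/β' = 164/60 = 41/15.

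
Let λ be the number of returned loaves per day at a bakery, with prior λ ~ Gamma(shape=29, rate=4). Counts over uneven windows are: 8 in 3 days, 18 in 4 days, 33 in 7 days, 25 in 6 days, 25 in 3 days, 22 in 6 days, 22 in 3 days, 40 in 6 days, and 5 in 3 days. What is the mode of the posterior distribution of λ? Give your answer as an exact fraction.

Total count: 8 + 18 + 33 + 25 + 25 + 22 + 22 + 40 + 5 = 198.
Total exposure: 3 + 4 + 7 + 6 + 3 + 6 + 3 + 6 + 3 = 41 days.
Conjugate update: add total count to the shape and total exposure to the rate, giving Gamma(227, 45).
Posterior mode = (α'−1)/β' = 226/45.

226/45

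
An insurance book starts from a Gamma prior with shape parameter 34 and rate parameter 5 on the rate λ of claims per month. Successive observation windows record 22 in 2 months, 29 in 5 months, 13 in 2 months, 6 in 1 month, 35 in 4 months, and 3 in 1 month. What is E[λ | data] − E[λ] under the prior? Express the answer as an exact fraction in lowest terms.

Total count: 22 + 29 + 13 + 6 + 35 + 3 = 108.
Total exposure: 2 + 5 + 2 + 1 + 4 + 1 = 15 months.
The Gamma prior is conjugate for the Poisson rate, so λ | data ~ Gamma(34+108, 5+15) = Gamma(142, 20).
Posterior mean = 142/20 = 71/10; prior mean = 34/5 = 34/5. Difference = 71/10 − 34/5 = 3/10.

3/10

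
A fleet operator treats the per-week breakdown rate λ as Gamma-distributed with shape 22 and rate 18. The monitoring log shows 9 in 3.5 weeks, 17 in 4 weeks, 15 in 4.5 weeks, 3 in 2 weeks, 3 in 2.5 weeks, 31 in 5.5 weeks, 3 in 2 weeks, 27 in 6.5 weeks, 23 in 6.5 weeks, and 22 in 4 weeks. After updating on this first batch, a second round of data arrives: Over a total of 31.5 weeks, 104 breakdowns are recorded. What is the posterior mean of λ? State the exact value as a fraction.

Total count: 9 + 17 + 15 + 3 + 3 + 31 + 3 + 27 + 23 + 22 = 153.
Total exposure: 3.5 + 4 + 4.5 + 2 + 2.5 + 5.5 + 2 + 6.5 + 6.5 + 4 = 41 weeks.
After the first batch: Gamma(22 + 153, 18 + 41) = Gamma(175, 59).
Total count 104 over total exposure 31.5 weeks.
After the second batch: Gamma(175 + 104, 59 + 31.5) = Gamma(279, 181/2).
Posterior mean = α'/β' = 279/(181/2) = 558/181.

558/181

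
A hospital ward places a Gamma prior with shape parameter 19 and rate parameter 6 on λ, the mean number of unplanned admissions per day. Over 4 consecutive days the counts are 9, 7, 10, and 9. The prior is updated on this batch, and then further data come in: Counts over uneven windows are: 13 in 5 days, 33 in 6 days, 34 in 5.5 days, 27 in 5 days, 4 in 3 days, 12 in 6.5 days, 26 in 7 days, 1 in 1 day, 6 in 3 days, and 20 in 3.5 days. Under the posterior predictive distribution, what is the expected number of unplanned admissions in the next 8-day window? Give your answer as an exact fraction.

Total count: 9 + 7 + 10 + 9 = 35.
Total exposure: 4 days.
After the first batch: Gamma(19 + 35, 6 + 4) = Gamma(54, 10).
Total count: 13 + 33 + 34 + 27 + 4 + 12 + 26 + 1 + 6 + 20 = 176.
Total exposure: 5 + 6 + 5.5 + 5 + 3 + 6.5 + 7 + 1 + 3 + 3.5 = 45.5 days.
After the second batch: Gamma(54 + 176, 10 + 45.5) = Gamma(230, 111/2).
Predictive mean over an 8-day window = T·E[λ|data] = 8·230/(111/2) = 3680/111.

3680/111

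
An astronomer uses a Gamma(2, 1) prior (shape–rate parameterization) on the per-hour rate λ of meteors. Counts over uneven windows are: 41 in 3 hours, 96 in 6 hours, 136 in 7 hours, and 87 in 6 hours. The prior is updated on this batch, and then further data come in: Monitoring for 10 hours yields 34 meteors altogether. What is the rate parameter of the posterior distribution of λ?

Total count: 41 + 96 + 136 + 87 = 360.
Total exposure: 3 + 6 + 7 + 6 = 22 hours.
After the first batch: Gamma(2 + 360, 1 + 22) = Gamma(362, 23).
Total count 34 over total exposure 10 hours.
After the second batch: Gamma(362 + 34, 23 + 10) = Gamma(396, 33).

33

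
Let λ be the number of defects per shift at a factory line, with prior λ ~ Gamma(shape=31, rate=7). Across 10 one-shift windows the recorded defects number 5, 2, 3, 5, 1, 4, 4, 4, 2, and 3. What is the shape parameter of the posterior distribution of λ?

64

Total count: 5 + 2 + 3 + 5 + 1 + 4 + 4 + 4 + 2 + 3 = 33.
Total exposure: 10 shifts.
Posterior: α' = 31 + 33 = 64, β' = 7 + 10 = 17.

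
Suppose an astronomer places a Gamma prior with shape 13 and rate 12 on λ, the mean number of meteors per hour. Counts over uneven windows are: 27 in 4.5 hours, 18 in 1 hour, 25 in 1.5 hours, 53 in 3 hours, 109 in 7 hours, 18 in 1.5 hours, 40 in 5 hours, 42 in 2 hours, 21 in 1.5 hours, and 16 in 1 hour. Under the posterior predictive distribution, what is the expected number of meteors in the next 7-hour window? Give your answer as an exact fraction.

1337/20

Total count: 27 + 18 + 25 + 53 + 109 + 18 + 40 + 42 + 21 + 16 = 369.
Total exposure: 4.5 + 1 + 1.5 + 3 + 7 + 1.5 + 5 + 2 + 1.5 + 1 = 28 hours.
Posterior: α' = 13 + 369 = 382, β' = 12 + 28 = 40.
Predictive mean over a 7-hour window = T·E[λ|data] = 7·382/40 = 1337/20.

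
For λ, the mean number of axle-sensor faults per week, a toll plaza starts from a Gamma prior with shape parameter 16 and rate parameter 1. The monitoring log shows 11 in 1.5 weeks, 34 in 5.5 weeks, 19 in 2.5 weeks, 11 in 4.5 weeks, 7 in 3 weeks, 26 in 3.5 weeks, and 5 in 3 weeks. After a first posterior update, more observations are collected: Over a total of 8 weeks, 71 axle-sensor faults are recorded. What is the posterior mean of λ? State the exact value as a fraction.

Total count: 11 + 34 + 19 + 11 + 7 + 26 + 5 = 113.
Total exposure: 1.5 + 5.5 + 2.5 + 4.5 + 3 + 3.5 + 3 = 23.5 weeks.
After the first batch: Gamma(16 + 113, 1 + 23.5) = Gamma(129, 49/2).
Total count 71 over total exposure 8 weeks.
After the second batch: Gamma(129 + 71, 49/2 + 8) = Gamma(200, 65/2).
Posterior mean = α'/β' = 200/(65/2) = 80/13.

80/13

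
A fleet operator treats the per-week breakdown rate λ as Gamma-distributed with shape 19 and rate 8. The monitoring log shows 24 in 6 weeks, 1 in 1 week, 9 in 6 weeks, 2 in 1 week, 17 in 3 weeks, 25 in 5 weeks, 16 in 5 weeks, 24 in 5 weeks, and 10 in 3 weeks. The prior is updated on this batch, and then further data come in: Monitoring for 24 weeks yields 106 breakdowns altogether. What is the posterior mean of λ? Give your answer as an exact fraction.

Total count: 24 + 1 + 9 + 2 + 17 + 25 + 16 + 24 + 10 = 128.
Total exposure: 6 + 1 + 6 + 1 + 3 + 5 + 5 + 5 + 3 = 35 weeks.
After the first batch: Gamma(19 + 128, 8 + 35) = Gamma(147, 43).
Total count 106 over total exposure 24 weeks.
After the second batch: Gamma(147 + 106, 43 + 24) = Gamma(253, 67).
Posterior mean = α'/β' = 253/67.

253/67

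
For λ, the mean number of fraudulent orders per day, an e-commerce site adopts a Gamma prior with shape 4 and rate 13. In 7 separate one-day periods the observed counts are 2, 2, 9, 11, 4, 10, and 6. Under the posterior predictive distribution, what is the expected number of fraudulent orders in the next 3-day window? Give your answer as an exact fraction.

Total count: 2 + 2 + 9 + 11 + 4 + 10 + 6 = 44.
Total exposure: 7 days.
Gamma(α, β) with Poisson data over total exposure Σt gives posterior Gamma(α+Σx, β+Σt) = Gamma(48, 20).
Predictive mean over a 3-day window = T·E[λ|data] = 3·48/20 = 36/5.

36/5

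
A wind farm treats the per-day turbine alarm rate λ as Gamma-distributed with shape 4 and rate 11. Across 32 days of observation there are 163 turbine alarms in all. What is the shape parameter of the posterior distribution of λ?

167

Total count 163 over total exposure 32 days.
Conjugate update: add total count to the shape and total exposure to the rate, giving Gamma(167, 43).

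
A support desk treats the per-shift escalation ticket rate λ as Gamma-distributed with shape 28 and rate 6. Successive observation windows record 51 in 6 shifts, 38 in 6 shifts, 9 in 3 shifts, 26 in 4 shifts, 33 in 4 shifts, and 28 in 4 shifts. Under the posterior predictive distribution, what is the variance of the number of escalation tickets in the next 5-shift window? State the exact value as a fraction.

Total count: 51 + 38 + 9 + 26 + 33 + 28 = 185.
Total exposure: 6 + 6 + 3 + 4 + 4 + 4 = 27 shifts.
Gamma(α, β) with Poisson data over total exposure Σt gives posterior Gamma(α+Σx, β+Σt) = Gamma(213, 33).
The posterior predictive for a window of length T is Negative Binomial with variance T·α'·(β'+T)/β'² = 5·213·38/1089 = 13490/363.

13490/363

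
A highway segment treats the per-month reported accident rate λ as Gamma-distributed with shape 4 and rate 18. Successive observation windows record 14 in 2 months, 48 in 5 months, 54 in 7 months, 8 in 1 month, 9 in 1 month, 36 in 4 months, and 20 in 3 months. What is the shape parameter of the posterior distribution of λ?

193

Total count: 14 + 48 + 54 + 8 + 9 + 36 + 20 = 189.
Total exposure: 2 + 5 + 7 + 1 + 1 + 4 + 3 = 23 months.
By Gamma–Poisson conjugacy, the posterior is Gamma(α + Σx, β + Σt) = Gamma(4 + 189, 18 + 23) = Gamma(193, 41).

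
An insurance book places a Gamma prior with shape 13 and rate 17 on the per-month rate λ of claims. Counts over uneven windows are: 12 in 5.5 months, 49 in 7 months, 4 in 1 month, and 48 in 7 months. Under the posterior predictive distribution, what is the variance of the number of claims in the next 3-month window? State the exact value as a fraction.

Total count: 12 + 49 + 4 + 48 = 113.
Total exposure: 5.5 + 7 + 1 + 7 = 20.5 months.
Posterior: α' = 13 + 113 = 126, β' = 17 + 20.5 = 75/2.
The posterior predictive for a window of length T is Negative Binomial with variance T·α'·(β'+T)/β'² = 3·126·(81/2)/(5625/4) = 6804/625.

6804/625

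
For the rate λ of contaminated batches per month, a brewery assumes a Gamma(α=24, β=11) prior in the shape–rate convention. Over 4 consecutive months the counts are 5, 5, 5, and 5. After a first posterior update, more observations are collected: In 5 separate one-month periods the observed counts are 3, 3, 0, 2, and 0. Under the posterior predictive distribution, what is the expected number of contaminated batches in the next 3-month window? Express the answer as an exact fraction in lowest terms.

Total count: 5 + 5 + 5 + 5 = 20.
Total exposure: 4 months.
After the first batch: Gamma(24 + 20, 11 + 4) = Gamma(44, 15).
Total count: 3 + 3 + 0 + 2 + 0 = 8.
Total exposure: 5 months.
After the second batch: Gamma(44 + 8, 15 + 5) = Gamma(52, 20).
Predictive mean over a 3-month window = T·E[λ|data] = 3·52/20 = 39/5.

39/5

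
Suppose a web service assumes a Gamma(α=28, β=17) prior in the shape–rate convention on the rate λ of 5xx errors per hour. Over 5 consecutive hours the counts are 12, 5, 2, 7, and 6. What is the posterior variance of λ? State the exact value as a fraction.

Total count: 12 + 5 + 2 + 7 + 6 = 32.
Total exposure: 5 hours.
By Gamma–Poisson conjugacy, the posterior is Gamma(α + Σx, β + Σt) = Gamma(28 + 32, 17 + 5) = Gamma(60, 22).
Posterior variance = α'/β'² = 60/484 = 15/121.

15/121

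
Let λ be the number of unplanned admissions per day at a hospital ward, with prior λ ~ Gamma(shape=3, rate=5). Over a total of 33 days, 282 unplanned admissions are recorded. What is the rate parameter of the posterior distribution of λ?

Total count 282 over total exposure 33 days.
By Gamma–Poisson conjugacy, the posterior is Gamma(α + Σx, β + Σt) = Gamma(3 + 282, 5 + 33) = Gamma(285, 38).

38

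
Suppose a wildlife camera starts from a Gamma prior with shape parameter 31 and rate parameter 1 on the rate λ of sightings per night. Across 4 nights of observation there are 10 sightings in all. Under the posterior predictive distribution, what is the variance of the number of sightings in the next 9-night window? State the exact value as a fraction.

Total count 10 over total exposure 4 nights.
The Gamma prior is conjugate for the Poisson rate, so λ | data ~ Gamma(31+10, 1+4) = Gamma(41, 5).
The posterior predictive for a window of length T is Negative Binomial with variance T·α'·(β'+T)/β'² = 9·41·14/25 = 5166/25.

5166/25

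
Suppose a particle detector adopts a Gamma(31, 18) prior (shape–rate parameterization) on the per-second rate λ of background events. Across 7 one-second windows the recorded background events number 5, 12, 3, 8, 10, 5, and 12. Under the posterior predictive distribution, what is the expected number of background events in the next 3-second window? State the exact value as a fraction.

Total count: 5 + 12 + 3 + 8 + 10 + 5 + 12 = 55.
Total exposure: 7 seconds.
By Gamma–Poisson conjugacy, the posterior is Gamma(α + Σx, β + Σt) = Gamma(31 + 55, 18 + 7) = Gamma(86, 25).
Predictive mean over a 3-second window = T·E[λ|data] = 3·86/25 = 258/25.

258/25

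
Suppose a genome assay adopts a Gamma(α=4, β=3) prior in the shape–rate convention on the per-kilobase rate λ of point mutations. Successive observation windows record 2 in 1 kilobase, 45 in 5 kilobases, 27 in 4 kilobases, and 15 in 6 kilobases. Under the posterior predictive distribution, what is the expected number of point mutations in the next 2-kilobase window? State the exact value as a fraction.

Total count: 2 + 45 + 27 + 15 = 89.
Total exposure: 1 + 5 + 4 + 6 = 16 kilobases.
Gamma(α, β) with Poisson data over total exposure Σt gives posterior Gamma(α+Σx, β+Σt) = Gamma(93, 19).
Predictive mean over a 2-kilobase window = T·E[λ|data] = 2·93/19 = 186/19.

186/19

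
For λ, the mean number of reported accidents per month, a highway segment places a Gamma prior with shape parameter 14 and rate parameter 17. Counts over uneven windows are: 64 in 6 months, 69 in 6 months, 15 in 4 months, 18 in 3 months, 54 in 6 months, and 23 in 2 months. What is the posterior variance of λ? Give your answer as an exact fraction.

Total count: 64 + 69 + 15 + 18 + 54 + 23 = 243.
Total exposure: 6 + 6 + 4 + 3 + 6 + 2 = 27 months.
The Gamma prior is conjugate for the Poisson rate, so λ | data ~ Gamma(14+243, 17+27) = Gamma(257, 44).
Posterior variance = α'/β'² = 257/1936.

257/1936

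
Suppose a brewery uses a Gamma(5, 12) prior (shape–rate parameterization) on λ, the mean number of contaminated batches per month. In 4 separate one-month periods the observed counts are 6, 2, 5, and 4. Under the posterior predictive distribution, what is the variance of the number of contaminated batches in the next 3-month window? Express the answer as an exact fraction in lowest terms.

Total count: 6 + 2 + 5 + 4 = 17.
Total exposure: 4 months.
Gamma(α, β) with Poisson data over total exposure Σt gives posterior Gamma(α+Σx, β+Σt) = Gamma(22, 16).
The posterior predictive for a window of length T is Negative Binomial with variance T·α'·(β'+T)/β'² = 3·22·19/256 = 627/128.

627/128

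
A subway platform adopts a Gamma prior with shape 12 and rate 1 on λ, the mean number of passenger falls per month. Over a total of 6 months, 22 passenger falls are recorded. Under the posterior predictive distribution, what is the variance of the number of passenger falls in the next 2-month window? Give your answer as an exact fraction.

Total count 22 over total exposure 6 months.
By Gamma–Poisson conjugacy, the posterior is Gamma(α + Σx, β + Σt) = Gamma(12 + 22, 1 + 6) = Gamma(34, 7).
The posterior predictive for a window of length T is Negative Binomial with variance T·α'·(β'+T)/β'² = 2·34·9/49 = 612/49.

612/49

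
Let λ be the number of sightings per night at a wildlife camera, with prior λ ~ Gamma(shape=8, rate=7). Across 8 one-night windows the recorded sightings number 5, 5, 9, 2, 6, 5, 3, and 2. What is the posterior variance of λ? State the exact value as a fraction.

Total count: 5 + 5 + 9 + 2 + 6 + 5 + 3 + 2 = 37.
Total exposure: 8 nights.
Conjugate update: add total count to the shape and total exposure to the rate, giving Gamma(45, 15).
Posterior variance = α'/β'² = 45/225 = 1/5.

1/5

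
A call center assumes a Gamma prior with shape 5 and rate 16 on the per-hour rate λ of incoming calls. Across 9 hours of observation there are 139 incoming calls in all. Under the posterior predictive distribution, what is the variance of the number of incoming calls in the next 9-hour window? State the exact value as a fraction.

44064/625

Total count 139 over total exposure 9 hours.
By Gamma–Poisson conjugacy, the posterior is Gamma(α + Σx, β + Σt) = Gamma(5 + 139, 16 + 9) = Gamma(144, 25).
The posterior predictive for a window of length T is Negative Binomial with variance T·α'·(β'+T)/β'² = 9·144·34/625 = 44064/625.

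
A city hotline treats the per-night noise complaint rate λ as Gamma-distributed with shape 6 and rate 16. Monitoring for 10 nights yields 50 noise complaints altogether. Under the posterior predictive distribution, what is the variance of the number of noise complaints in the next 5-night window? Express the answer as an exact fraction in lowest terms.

2170/169

Total count 50 over total exposure 10 nights.
Conjugate update: add total count to the shape and total exposure to the rate, giving Gamma(56, 26).
The posterior predictive for a window of length T is Negative Binomial with variance T·α'·(β'+T)/β'² = 5·56·31/676 = 2170/169.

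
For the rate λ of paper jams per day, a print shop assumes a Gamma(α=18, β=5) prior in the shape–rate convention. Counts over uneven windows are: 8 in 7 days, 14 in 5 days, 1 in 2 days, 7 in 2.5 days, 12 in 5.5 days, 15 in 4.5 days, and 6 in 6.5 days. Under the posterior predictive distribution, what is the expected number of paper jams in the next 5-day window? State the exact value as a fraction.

Total count: 8 + 14 + 1 + 7 + 12 + 15 + 6 = 63.
Total exposure: 7 + 5 + 2 + 2.5 + 5.5 + 4.5 + 6.5 = 33 days.
Conjugate update: add total count to the shape and total exposure to the rate, giving Gamma(81, 38).
Predictive mean over a 5-day window = T·E[λ|data] = 5·81/38 = 405/38.

405/38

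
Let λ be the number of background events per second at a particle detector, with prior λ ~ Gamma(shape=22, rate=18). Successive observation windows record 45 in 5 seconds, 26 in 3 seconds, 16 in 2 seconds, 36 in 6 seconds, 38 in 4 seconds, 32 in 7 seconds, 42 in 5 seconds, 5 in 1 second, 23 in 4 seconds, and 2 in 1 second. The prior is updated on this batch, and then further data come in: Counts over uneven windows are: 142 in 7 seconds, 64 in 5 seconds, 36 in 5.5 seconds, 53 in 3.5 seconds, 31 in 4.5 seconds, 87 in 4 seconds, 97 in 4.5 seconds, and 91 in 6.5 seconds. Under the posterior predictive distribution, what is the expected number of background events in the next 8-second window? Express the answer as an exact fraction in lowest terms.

14208/193

Total count: 45 + 26 + 16 + 36 + 38 + 32 + 42 + 5 + 23 + 2 = 265.
Total exposure: 5 + 3 + 2 + 6 + 4 + 7 + 5 + 1 + 4 + 1 = 38 seconds.
After the first batch: Gamma(22 + 265, 18 + 38) = Gamma(287, 56).
Total count: 142 + 64 + 36 + 53 + 31 + 87 + 97 + 91 = 601.
Total exposure: 7 + 5 + 5.5 + 3.5 + 4.5 + 4 + 4.5 + 6.5 = 40.5 seconds.
After the second batch: Gamma(287 + 601, 56 + 40.5) = Gamma(888, 193/2).
Predictive mean over an 8-second window = T·E[λ|data] = 8·888/(193/2) = 14208/193.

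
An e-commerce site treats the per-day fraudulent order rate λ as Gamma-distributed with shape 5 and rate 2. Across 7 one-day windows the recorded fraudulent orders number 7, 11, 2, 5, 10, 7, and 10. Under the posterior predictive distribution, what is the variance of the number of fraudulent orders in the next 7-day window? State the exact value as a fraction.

2128/27

Total count: 7 + 11 + 2 + 5 + 10 + 7 + 10 = 52.
Total exposure: 7 days.
The Gamma prior is conjugate for the Poisson rate, so λ | data ~ Gamma(5+52, 2+7) = Gamma(57, 9).
The posterior predictive for a window of length T is Negative Binomial with variance T·α'·(β'+T)/β'² = 7·57·16/81 = 2128/27.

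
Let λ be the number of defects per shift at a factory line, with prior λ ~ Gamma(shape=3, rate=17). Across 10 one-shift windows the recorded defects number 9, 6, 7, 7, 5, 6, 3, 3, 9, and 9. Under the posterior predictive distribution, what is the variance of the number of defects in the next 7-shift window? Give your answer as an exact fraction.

15946/729

Total count: 9 + 6 + 7 + 7 + 5 + 6 + 3 + 3 + 9 + 9 = 64.
Total exposure: 10 shifts.
The Gamma prior is conjugate for the Poisson rate, so λ | data ~ Gamma(3+64, 17+10) = Gamma(67, 27).
The posterior predictive for a window of length T is Negative Binomial with variance T·α'·(β'+T)/β'² = 7·67·34/729 = 15946/729.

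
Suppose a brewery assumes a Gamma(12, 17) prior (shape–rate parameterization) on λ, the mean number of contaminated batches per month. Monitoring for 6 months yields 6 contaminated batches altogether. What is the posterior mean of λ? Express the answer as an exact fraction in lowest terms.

18/23

Total count 6 over total exposure 6 months.
Gamma(α, β) with Poisson data over total exposure Σt gives posterior Gamma(α+Σx, β+Σt) = Gamma(18, 23).
Posterior mean = α'/β' = 18/23.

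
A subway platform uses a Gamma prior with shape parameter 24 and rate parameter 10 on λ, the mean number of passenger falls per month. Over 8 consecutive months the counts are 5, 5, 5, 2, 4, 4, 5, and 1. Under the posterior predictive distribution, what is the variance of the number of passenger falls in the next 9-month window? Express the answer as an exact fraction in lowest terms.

165/4

Total count: 5 + 5 + 5 + 2 + 4 + 4 + 5 + 1 = 31.
Total exposure: 8 months.
The Gamma prior is conjugate for the Poisson rate, so λ | data ~ Gamma(24+31, 10+8) = Gamma(55, 18).
The posterior predictive for a window of length T is Negative Binomial with variance T·α'·(β'+T)/β'² = 9·55·27/324 = 165/4.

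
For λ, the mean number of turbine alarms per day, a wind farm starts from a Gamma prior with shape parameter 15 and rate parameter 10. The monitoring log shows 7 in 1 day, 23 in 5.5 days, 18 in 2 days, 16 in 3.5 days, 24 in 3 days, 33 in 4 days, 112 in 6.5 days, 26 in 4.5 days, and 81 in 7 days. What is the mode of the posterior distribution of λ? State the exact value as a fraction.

354/47

Total count: 7 + 23 + 18 + 16 + 24 + 33 + 112 + 26 + 81 = 340.
Total exposure: 1 + 5.5 + 2 + 3.5 + 3 + 4 + 6.5 + 4.5 + 7 = 37 days.
Gamma(α, β) with Poisson data over total exposure Σt gives posterior Gamma(α+Σx, β+Σt) = Gamma(355, 47).
Posterior mode = (α'−1)/β' = 354/47.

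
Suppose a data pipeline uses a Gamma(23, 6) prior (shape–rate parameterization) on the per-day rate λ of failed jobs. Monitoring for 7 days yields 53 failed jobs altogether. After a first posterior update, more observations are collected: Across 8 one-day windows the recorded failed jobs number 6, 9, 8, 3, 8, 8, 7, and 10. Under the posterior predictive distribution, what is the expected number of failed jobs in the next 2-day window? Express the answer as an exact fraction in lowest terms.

90/7

Total count 53 over total exposure 7 days.
After the first batch: Gamma(23 + 53, 6 + 7) = Gamma(76, 13).
Total count: 6 + 9 + 8 + 3 + 8 + 8 + 7 + 10 = 59.
Total exposure: 8 days.
After the second batch: Gamma(76 + 59, 13 + 8) = Gamma(135, 21).
Predictive mean over a 2-day window = T·E[λ|data] = 2·135/21 = 90/7.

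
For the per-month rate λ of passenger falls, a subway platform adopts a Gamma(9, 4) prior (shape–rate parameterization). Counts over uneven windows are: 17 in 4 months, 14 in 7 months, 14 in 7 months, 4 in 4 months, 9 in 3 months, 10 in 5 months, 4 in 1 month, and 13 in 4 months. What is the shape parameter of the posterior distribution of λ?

94

Total count: 17 + 14 + 14 + 4 + 9 + 10 + 4 + 13 = 85.
Total exposure: 4 + 7 + 7 + 4 + 3 + 5 + 1 + 4 = 35 months.
The Gamma prior is conjugate for the Poisson rate, so λ | data ~ Gamma(9+85, 4+35) = Gamma(94, 39).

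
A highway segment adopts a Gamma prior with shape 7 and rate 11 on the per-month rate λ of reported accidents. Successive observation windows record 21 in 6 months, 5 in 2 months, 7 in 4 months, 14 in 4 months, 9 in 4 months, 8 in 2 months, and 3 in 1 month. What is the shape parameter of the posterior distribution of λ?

74

Total count: 21 + 5 + 7 + 14 + 9 + 8 + 3 = 67.
Total exposure: 6 + 2 + 4 + 4 + 4 + 2 + 1 = 23 months.
Conjugate update: add total count to the shape and total exposure to the rate, giving Gamma(74, 34).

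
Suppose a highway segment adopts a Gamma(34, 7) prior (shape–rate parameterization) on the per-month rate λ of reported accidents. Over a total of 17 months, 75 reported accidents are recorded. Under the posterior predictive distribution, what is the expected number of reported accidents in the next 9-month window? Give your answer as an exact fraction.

327/8

Total count 75 over total exposure 17 months.
Conjugate update: add total count to the shape and total exposure to the rate, giving Gamma(109, 24).
Predictive mean over a 9-month window = T·E[λ|data] = 9·109/24 = 327/8.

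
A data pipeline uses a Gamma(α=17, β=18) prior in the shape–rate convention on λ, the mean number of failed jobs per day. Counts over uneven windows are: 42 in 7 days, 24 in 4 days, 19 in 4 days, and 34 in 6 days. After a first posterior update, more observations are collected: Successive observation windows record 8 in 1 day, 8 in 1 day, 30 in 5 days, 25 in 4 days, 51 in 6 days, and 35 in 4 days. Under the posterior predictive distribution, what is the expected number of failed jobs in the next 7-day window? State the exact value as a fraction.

Total count: 42 + 24 + 19 + 34 = 119.
Total exposure: 7 + 4 + 4 + 6 = 21 days.
After the first batch: Gamma(17 + 119, 18 + 21) = Gamma(136, 39).
Total count: 8 + 8 + 30 + 25 + 51 + 35 = 157.
Total exposure: 1 + 1 + 5 + 4 + 6 + 4 = 21 days.
After the second batch: Gamma(136 + 157, 39 + 21) = Gamma(293, 60).
Predictive mean over a 7-day window = T·E[λ|data] = 7·293/60 = 2051/60.

2051/60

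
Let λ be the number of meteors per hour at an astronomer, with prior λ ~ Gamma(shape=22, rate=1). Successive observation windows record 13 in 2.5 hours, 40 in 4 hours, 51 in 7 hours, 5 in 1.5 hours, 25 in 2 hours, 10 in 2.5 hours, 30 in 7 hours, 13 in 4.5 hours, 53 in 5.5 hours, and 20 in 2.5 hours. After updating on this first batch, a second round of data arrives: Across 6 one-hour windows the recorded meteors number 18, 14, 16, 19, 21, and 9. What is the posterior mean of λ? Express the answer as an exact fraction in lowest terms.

379/46

Total count: 13 + 40 + 51 + 5 + 25 + 10 + 30 + 13 + 53 + 20 = 260.
Total exposure: 2.5 + 4 + 7 + 1.5 + 2 + 2.5 + 7 + 4.5 + 5.5 + 2.5 = 39 hours.
After the first batch: Gamma(22 + 260, 1 + 39) = Gamma(282, 40).
Total count: 18 + 14 + 16 + 19 + 21 + 9 = 97.
Total exposure: 6 hours.
After the second batch: Gamma(282 + 97, 40 + 6) = Gamma(379, 46).
Posterior mean = α'/β' = 379/46.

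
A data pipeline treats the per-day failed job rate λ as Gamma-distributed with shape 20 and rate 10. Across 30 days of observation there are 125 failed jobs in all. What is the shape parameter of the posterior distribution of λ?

Total count 125 over total exposure 30 days.
By Gamma–Poisson conjugacy, the posterior is Gamma(α + Σx, β + Σt) = Gamma(20 + 125, 10 + 30) = Gamma(145, 40).

145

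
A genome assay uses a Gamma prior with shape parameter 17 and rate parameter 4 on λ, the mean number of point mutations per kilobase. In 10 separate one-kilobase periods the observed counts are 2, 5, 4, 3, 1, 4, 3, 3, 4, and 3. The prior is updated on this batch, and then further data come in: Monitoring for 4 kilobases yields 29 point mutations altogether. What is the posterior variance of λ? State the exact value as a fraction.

Total count: 2 + 5 + 4 + 3 + 1 + 4 + 3 + 3 + 4 + 3 = 32.
Total exposure: 10 kilobases.
After the first batch: Gamma(17 + 32, 4 + 10) = Gamma(49, 14).
Total count 29 over total exposure 4 kilobases.
After the second batch: Gamma(49 + 29, 14 + 4) = Gamma(78, 18).
Posterior variance = α'/β'² = 78/324 = 13/54.

13/54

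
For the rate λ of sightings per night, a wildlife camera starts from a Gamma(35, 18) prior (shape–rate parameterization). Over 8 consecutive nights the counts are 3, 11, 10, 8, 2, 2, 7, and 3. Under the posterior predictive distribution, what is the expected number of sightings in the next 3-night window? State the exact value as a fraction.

Total count: 3 + 11 + 10 + 8 + 2 + 2 + 7 + 3 = 46.
Total exposure: 8 nights.
By Gamma–Poisson conjugacy, the posterior is Gamma(α + Σx, β + Σt) = Gamma(35 + 46, 18 + 8) = Gamma(81, 26).
Predictive mean over a 3-night window = T·E[λ|data] = 3·81/26 = 243/26.

243/26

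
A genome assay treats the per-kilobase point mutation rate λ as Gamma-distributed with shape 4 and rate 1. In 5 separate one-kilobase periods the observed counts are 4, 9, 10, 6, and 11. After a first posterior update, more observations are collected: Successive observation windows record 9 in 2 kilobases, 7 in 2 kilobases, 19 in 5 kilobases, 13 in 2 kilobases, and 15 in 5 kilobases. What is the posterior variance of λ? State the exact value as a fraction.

107/484

Total count: 4 + 9 + 10 + 6 + 11 = 40.
Total exposure: 5 kilobases.
After the first batch: Gamma(4 + 40, 1 + 5) = Gamma(44, 6).
Total count: 9 + 7 + 19 + 13 + 15 = 63.
Total exposure: 2 + 2 + 5 + 2 + 5 = 16 kilobases.
After the second batch: Gamma(44 + 63, 6 + 16) = Gamma(107, 22).
Posterior variance = α'/β'² = 107/484.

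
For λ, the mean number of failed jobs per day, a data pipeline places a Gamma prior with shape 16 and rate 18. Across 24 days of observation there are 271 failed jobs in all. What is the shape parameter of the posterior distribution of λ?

287

Total count 271 over total exposure 24 days.
Posterior: α' = 16 + 271 = 287, β' = 18 + 24 = 42.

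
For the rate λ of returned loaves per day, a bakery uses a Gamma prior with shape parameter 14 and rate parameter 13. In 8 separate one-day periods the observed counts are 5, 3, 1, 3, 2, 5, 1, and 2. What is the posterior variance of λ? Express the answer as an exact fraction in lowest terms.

Total count: 5 + 3 + 1 + 3 + 2 + 5 + 1 + 2 = 22.
Total exposure: 8 days.
Gamma(α, β) with Poisson data over total exposure Σt gives posterior Gamma(α+Σx, β+Σt) = Gamma(36, 21).
Posterior variance = α'/β'² = 36/441 = 4/49.

4/49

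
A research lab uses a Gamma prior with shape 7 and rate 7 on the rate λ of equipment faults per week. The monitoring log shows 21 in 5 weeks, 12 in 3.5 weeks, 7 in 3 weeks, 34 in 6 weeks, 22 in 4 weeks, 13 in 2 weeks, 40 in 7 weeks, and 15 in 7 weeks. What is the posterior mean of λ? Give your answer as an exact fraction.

342/89

Total count: 21 + 12 + 7 + 34 + 22 + 13 + 40 + 15 = 164.
Total exposure: 5 + 3.5 + 3 + 6 + 4 + 2 + 7 + 7 = 37.5 weeks.
Conjugate update: add total count to the shape and total exposure to the rate, giving Gamma(171, 89/2).
Posterior mean = α'/β' = 171/(89/2) = 342/89.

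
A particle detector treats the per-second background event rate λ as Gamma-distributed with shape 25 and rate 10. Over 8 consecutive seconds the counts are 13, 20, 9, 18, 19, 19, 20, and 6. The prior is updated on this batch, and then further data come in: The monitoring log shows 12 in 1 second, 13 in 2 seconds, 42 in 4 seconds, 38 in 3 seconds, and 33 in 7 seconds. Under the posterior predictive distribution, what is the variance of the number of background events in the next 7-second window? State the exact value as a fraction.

1722/25

Total count: 13 + 20 + 9 + 18 + 19 + 19 + 20 + 6 = 124.
Total exposure: 8 seconds.
After the first batch: Gamma(25 + 124, 10 + 8) = Gamma(149, 18).
Total count: 12 + 13 + 42 + 38 + 33 = 138.
Total exposure: 1 + 2 + 4 + 3 + 7 = 17 seconds.
After the second batch: Gamma(149 + 138, 18 + 17) = Gamma(287, 35).
The posterior predictive for a window of length T is Negative Binomial with variance T·α'·(β'+T)/β'² = 7·287·42/1225 = 1722/25.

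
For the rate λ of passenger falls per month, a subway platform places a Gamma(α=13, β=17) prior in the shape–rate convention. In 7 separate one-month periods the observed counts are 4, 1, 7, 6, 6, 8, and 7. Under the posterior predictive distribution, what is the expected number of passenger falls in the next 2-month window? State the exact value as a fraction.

Total count: 4 + 1 + 7 + 6 + 6 + 8 + 7 = 39.
Total exposure: 7 months.
Conjugate update: add total count to the shape and total exposure to the rate, giving Gamma(52, 24).
Predictive mean over a 2-month window = T·E[λ|data] = 2·52/24 = 13/3.

13/3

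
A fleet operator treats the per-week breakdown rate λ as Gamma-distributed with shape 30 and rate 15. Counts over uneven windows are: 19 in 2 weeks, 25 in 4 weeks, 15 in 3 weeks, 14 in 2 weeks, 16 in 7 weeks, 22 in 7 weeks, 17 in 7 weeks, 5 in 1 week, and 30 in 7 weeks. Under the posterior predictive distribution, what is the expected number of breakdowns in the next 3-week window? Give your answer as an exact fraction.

579/55

Total count: 19 + 25 + 15 + 14 + 16 + 22 + 17 + 5 + 30 = 163.
Total exposure: 2 + 4 + 3 + 2 + 7 + 7 + 7 + 1 + 7 = 40 weeks.
The Gamma prior is conjugate for the Poisson rate, so λ | data ~ Gamma(30+163, 15+40) = Gamma(193, 55).
Predictive mean over a 3-week window = T·E[λ|data] = 3·193/55 = 579/55.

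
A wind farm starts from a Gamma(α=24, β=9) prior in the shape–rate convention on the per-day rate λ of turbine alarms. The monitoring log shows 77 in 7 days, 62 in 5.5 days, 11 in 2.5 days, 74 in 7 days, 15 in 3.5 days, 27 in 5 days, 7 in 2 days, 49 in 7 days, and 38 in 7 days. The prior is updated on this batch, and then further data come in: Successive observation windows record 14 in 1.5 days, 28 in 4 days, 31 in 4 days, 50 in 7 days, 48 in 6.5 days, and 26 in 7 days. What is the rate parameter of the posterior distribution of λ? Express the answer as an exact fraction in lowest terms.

Total count: 77 + 62 + 11 + 74 + 15 + 27 + 7 + 49 + 38 = 360.
Total exposure: 7 + 5.5 + 2.5 + 7 + 3.5 + 5 + 2 + 7 + 7 = 46.5 days.
After the first batch: Gamma(24 + 360, 9 + 46.5) = Gamma(384, 111/2).
Total count: 14 + 28 + 31 + 50 + 48 + 26 = 197.
Total exposure: 1.5 + 4 + 4 + 7 + 6.5 + 7 = 30 days.
After the second batch: Gamma(384 + 197, 111/2 + 30) = Gamma(581, 171/2).

171/2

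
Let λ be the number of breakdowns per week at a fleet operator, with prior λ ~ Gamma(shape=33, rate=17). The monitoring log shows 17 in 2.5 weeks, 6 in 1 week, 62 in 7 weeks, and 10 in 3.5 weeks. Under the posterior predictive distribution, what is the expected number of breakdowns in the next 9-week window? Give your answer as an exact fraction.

Total count: 17 + 6 + 62 + 10 = 95.
Total exposure: 2.5 + 1 + 7 + 3.5 = 14 weeks.
Posterior: α' = 33 + 95 = 128, β' = 17 + 14 = 31.
Predictive mean over a 9-week window = T·E[λ|data] = 9·128/31 = 1152/31.

1152/31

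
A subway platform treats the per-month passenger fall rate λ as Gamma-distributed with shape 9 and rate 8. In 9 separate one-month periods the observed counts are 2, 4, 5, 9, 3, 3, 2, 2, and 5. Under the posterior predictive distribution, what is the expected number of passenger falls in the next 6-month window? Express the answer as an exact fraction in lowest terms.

Total count: 2 + 4 + 5 + 9 + 3 + 3 + 2 + 2 + 5 = 35.
Total exposure: 9 months.
The Gamma prior is conjugate for the Poisson rate, so λ | data ~ Gamma(9+35, 8+9) = Gamma(44, 17).
Predictive mean over a 6-month window = T·E[λ|data] = 6·44/17 = 264/17.

264/17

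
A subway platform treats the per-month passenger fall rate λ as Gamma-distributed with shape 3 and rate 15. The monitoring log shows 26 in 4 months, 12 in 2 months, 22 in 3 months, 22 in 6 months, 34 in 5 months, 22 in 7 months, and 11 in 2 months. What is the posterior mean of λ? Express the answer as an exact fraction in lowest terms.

38/11

Total count: 26 + 12 + 22 + 22 + 34 + 22 + 11 = 149.
Total exposure: 4 + 2 + 3 + 6 + 5 + 7 + 2 = 29 months.
By Gamma–Poisson conjugacy, the posterior is Gamma(α + Σx, β + Σt) = Gamma(3 + 149, 15 + 29) = Gamma(152, 44).
Posterior mean = α'/β' = 152/44 = 38/11.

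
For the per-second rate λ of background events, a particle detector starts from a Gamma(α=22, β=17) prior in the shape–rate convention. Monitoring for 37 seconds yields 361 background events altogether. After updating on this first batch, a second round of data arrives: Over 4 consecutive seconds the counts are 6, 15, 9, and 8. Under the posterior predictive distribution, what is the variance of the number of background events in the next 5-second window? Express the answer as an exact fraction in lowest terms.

Total count 361 over total exposure 37 seconds.
After the first batch: Gamma(22 + 361, 17 + 37) = Gamma(383, 54).
Total count: 6 + 15 + 9 + 8 = 38.
Total exposure: 4 seconds.
After the second batch: Gamma(383 + 38, 54 + 4) = Gamma(421, 58).
The posterior predictive for a window of length T is Negative Binomial with variance T·α'·(β'+T)/β'² = 5·421·63/3364 = 132615/3364.

132615/3364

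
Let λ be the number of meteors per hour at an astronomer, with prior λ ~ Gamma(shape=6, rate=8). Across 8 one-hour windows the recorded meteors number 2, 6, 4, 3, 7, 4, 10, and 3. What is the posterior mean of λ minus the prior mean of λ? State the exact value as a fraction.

Total count: 2 + 6 + 4 + 3 + 7 + 4 + 10 + 3 = 39.
Total exposure: 8 hours.
Gamma(α, β) with Poisson data over total exposure Σt gives posterior Gamma(α+Σx, β+Σt) = Gamma(45, 16).
Posterior mean = 45/16 = 45/16; prior mean = 6/8 = 3/4. Difference = 45/16 − 3/4 = 33/16.

33/16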